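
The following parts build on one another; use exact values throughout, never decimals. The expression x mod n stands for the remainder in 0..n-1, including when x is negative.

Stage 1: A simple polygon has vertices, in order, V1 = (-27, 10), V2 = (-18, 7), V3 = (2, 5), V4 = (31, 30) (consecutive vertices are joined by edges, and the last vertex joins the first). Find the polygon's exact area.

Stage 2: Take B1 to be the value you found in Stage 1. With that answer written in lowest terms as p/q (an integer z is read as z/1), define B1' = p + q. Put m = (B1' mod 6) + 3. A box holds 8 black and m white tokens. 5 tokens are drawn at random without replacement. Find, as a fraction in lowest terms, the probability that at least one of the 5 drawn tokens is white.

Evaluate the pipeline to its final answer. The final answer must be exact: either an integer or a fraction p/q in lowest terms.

92/99

Stage 1: cross terms: (-27*7 - -18*10)=-9, (-18*5 - 2*7)=-104, (2*30 - 31*5)=-95, (31*10 - -27*30)=1120; twice the area = |912| = 912; area = 456; answer 456
Stage 2: B1 = 456; threaded value p + q = 457; m = 4; total draws C(12,5) = 792; complement C(8,5) = 56; favorable 792 - 56 = 736; P = 92/99; answer 92/99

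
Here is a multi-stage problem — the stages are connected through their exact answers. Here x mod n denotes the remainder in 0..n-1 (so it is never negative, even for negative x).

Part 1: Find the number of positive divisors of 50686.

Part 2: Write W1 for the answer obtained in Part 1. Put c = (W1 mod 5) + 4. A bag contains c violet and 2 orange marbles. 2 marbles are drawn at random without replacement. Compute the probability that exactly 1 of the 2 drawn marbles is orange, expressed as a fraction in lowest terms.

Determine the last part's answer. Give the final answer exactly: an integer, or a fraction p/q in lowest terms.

Part 1: 50686 = 2 * 25343; number of divisors = (1+1) * (1+1) = 4; answer 4
Part 2: W1 = 4; c = 8; total draws C(10,2) = 45; favorable C(2,1)*C(8,1) = 16; P = 16/45; answer 16/45

16/45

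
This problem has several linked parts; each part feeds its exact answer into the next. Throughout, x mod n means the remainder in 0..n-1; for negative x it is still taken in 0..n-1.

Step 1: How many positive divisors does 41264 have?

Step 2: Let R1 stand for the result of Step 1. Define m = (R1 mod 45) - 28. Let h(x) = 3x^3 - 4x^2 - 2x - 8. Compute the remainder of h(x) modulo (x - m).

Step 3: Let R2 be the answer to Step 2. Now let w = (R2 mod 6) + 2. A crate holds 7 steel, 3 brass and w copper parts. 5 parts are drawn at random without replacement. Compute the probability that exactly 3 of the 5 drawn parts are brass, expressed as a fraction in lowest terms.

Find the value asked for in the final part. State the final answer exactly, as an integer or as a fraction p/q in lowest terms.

Step 1: 41264 = 2^4 * 2579; number of divisors = (4+1) * (1+1) = 10; answer 10
Step 2: R1 = 10; m = -18; remainder = value at the root: 3*(-18)^3 - 4*(-18)^2 - 2*(-18)^1 - 8 = (-17496) + (-1296) + (36) + (-8) = -18764; answer -18764
Step 3: R2 = -18764; w = 6; total draws C(16,5) = 4368; favorable C(3,3)*C(13,2) = 78; P = 1/56; answer 1/56

1/56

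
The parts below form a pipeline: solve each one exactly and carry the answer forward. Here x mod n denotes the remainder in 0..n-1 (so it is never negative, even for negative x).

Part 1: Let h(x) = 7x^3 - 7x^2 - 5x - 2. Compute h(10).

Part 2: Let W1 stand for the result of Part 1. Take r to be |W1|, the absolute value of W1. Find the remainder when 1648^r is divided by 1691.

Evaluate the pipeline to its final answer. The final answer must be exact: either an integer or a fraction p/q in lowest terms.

Part 1: 7*(10)^3 - 7*(10)^2 - 5*(10)^1 - 2 = (7000) + (-700) + (-50) + (-2) = 6248; answer 6248
Part 2: W1 = 6248; r = 6248; squarings mod 1691: 1648^1=1648, 1648^2=158, 1648^4=1290, 1648^8=156, 1648^16=662, 1648^32=275, 1648^64=1221, 1648^128=1070, 1648^256=93, 1648^512=194, 1648^1024=434, 1648^2048=655, 1648^4096=1202; 1648^6248 = 1648^8 * 1648^32 * 1648^64 * 1648^2048 * 1648^4096 = 1336 (mod 1691); answer 1336

1336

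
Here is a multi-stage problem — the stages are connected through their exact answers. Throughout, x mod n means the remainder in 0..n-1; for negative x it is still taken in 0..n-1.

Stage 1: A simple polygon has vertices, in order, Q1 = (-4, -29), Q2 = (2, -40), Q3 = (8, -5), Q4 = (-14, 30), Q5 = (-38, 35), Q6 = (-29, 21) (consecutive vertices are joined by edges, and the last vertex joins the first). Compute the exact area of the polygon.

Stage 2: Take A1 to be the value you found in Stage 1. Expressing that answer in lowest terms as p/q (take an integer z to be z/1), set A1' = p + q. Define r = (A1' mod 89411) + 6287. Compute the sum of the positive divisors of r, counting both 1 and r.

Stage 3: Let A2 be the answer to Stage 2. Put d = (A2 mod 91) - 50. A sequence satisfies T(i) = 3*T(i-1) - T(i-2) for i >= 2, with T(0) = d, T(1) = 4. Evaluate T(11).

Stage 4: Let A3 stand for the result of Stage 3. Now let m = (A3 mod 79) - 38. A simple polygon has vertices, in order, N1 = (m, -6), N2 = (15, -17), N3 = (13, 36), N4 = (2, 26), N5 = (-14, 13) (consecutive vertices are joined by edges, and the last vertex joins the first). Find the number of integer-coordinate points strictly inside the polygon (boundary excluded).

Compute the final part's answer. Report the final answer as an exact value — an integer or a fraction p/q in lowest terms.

Stage 1: cross terms: (-4*-40 - 2*-29)=218, (2*-5 - 8*-40)=310, (8*30 - -14*-5)=170, (-14*35 - -38*30)=650, (-38*21 - -29*35)=217, (-29*-29 - -4*21)=925; twice the area = |2490| = 2490; area = 1245; answer 1245
Stage 2: A1 = 1245; threaded value p + q = 1246; r = 7533; 7533 = 3^5 * 31; sigma = (1 + 3 + 9 + 27 + 81 + 243) * (1 + 31) = 364 * 32 = 11648; answer 11648
Stage 3: A2 = 11648; d = -50; T(2) = 3*(4) - 1*(-50) = 62; iterating: T(2)=62, T(3)=182, T(4)=484, T(5)=1270, T(6)=3326, T(7)=8708, T(8)=22798, T(9)=59686, T(10)=156260, T(11)=409094; answer 409094
Stage 4: A3 = 409094; m = -6; cross terms: (-6*-17 - 15*-6)=192, (15*36 - 13*-17)=761, (13*26 - 2*36)=266, (2*13 - -14*26)=390, (-14*-6 - -6*13)=162; twice the area = |1771| = 1771; area = 1771/2; boundary points = 1 + 1 + 1 + 1 + 1 = 5; strictly interior points = area - boundary/2 + 1 = 884; answer 884

884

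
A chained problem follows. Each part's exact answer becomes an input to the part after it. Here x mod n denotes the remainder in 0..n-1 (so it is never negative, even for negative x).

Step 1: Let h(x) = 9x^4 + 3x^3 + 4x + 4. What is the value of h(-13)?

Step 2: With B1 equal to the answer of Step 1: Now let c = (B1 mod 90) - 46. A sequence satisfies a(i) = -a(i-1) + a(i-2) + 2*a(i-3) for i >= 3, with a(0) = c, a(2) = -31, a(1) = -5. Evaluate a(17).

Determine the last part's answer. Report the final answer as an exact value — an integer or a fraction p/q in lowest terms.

-481

Step 1: 9*(-13)^4 + 3*(-13)^3 + 4*(-13)^1 + 4 = (257049) + (-6591) + (-52) + (4) = 250410; answer 250410
Step 2: B1 = 250410; c = -16; a(3) = -1*(-31) + 1*(-5) + 2*(-16) = -6; iterating: a(3)=-6, a(4)=-35, a(5)=-33, a(6)=-14, a(7)=-89, a(8)=9, a(9)=-126, a(10)=-43, a(11)=-65, a(12)=-230, a(13)=79, a(14)=-439, a(15)=58, a(16)=-339, a(17)=-481; answer -481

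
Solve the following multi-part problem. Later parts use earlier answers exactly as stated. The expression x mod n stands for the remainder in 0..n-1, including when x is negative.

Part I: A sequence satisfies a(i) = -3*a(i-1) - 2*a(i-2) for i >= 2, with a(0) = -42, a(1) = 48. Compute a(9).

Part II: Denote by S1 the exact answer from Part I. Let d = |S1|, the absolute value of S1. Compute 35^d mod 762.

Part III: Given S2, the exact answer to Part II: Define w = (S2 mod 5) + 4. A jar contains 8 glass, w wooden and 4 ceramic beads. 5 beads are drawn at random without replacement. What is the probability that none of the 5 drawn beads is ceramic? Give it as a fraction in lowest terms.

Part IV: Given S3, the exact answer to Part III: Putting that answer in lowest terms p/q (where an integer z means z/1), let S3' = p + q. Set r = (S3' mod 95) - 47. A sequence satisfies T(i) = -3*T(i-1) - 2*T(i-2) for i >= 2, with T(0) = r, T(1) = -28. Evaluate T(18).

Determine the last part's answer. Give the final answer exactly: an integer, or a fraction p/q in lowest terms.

10747850

Part I: a(2) = -3*(48) - 2*(-42) = -60; iterating: a(2)=-60, a(3)=84, a(4)=-132, a(5)=228, a(6)=-420, a(7)=804, a(8)=-1572, a(9)=3108; answer 3108
Part II: S1 = 3108; d = 3108; squarings mod 762: 35^1=35, 35^2=463, 35^4=247, 35^8=49, 35^16=115, 35^32=271, 35^64=289, 35^128=463, 35^256=247, 35^512=49, 35^1024=115, 35^2048=271; 35^3108 = 35^4 * 35^32 * 35^1024 * 35^2048 = 19 (mod 762); answer 19
Part III: S2 = 19; w = 8; total draws C(20,5) = 15504; favorable C(16,5) = 4368; P = 91/323; answer 91/323
Part IV: S3 = 91/323; threaded value p + q = 414; r = -13; T(2) = -3*(-28) - 2*(-13) = 110; iterating: T(2)=110, T(3)=-274, T(4)=602, T(5)=-1258, T(6)=2570, T(7)=-5194, T(8)=10442, T(9)=-20938, T(10)=41930, T(11)=-83914, T(12)=167882, T(13)=-335818, T(14)=671690, T(15)=-1343434, T(16)=2686922, T(17)=-5373898, T(18)=10747850; answer 10747850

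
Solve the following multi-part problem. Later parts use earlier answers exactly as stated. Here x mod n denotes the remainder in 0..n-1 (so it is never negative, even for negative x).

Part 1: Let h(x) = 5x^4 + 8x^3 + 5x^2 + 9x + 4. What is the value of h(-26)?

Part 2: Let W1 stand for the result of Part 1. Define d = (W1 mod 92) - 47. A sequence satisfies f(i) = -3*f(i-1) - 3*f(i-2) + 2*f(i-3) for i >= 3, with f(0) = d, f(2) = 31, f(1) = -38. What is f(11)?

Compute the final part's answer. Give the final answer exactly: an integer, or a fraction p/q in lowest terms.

Part 1: 5*(-26)^4 + 8*(-26)^3 + 5*(-26)^2 + 9*(-26)^1 + 4 = (2284880) + (-140608) + (3380) + (-234) + (4) = 2147422; answer 2147422
Part 2: W1 = 2147422; d = 3; f(3) = -3*(31) - 3*(-38) + 2*(3) = 27; iterating: f(3)=27, f(4)=-250, f(5)=731, f(6)=-1389, f(7)=1474, f(8)=1207, f(9)=-10821, f(10)=31790, f(11)=-60493; answer -60493

-60493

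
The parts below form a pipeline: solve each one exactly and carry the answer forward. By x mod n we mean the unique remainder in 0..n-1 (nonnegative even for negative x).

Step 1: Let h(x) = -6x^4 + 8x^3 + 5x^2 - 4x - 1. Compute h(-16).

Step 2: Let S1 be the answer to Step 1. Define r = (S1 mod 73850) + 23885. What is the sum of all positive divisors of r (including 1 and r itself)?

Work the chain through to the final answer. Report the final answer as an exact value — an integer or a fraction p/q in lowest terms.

81600

Step 1: -6*(-16)^4 + 8*(-16)^3 + 5*(-16)^2 - 4*(-16)^1 - 1 = (-393216) + (-32768) + (1280) + (64) + (-1) = -424641; answer -424641
Step 2: S1 = -424641; r = 42344; 42344 = 2^3 * 67 * 79; sigma = (1 + 2 + 4 + 8) * (1 + 67) * (1 + 79) = 15 * 68 * 80 = 81600; answer 81600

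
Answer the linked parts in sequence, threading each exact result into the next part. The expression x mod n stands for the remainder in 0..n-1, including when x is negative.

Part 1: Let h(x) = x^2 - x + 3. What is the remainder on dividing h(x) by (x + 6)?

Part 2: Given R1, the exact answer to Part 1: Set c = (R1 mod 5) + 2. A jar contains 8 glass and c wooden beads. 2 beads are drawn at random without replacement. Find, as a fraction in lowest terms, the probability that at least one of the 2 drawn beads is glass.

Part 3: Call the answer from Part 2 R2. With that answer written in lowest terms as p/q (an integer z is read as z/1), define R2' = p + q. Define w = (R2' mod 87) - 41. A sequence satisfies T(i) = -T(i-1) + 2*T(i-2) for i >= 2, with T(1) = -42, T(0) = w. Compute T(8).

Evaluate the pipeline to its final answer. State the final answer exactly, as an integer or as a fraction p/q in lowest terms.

Part 1: remainder = value at the root: 1*(-6)^2 - 1*(-6)^1 + 3 = (36) + (6) + (3) = 45; answer 45
Part 2: R1 = 45; c = 2; total draws C(10,2) = 45; complement C(2,2) = 1; favorable 45 - 1 = 44; P = 44/45; answer 44/45
Part 3: R2 = 44/45; threaded value p + q = 89; w = -39; T(2) = -1*(-42) + 2*(-39) = -36; iterating: T(2)=-36, T(3)=-48, T(4)=-24, T(5)=-72, T(6)=24, T(7)=-168, T(8)=216; answer 216

216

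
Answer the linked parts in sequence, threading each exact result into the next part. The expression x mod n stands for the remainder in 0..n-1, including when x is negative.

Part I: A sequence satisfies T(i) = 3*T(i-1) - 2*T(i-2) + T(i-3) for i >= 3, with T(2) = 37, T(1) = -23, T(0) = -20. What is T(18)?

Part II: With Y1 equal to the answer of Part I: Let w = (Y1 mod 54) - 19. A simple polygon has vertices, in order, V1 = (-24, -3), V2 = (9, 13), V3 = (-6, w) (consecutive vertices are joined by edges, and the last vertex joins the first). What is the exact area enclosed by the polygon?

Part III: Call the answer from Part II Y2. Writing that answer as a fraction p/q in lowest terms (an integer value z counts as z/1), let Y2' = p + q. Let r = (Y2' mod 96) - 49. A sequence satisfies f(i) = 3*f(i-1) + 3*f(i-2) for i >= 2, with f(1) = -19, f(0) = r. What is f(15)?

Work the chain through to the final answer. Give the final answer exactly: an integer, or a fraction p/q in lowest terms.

-4482418338

Part I: T(3) = 3*(37) - 2*(-23) + 1*(-20) = 137; iterating: T(3)=137, T(4)=314, T(5)=705, T(6)=1624, T(7)=3776, T(8)=8785, T(9)=20427, T(10)=47487, T(11)=110392, T(12)=256629, T(13)=596590, T(14)=1386904, T(15)=3224161, T(16)=7495265, T(17)=17424377, T(18)=40506762; answer 40506762
Part II: Y1 = 40506762; w = -7; cross terms: (-24*13 - 9*-3)=-285, (9*-7 - -6*13)=15, (-6*-3 - -24*-7)=-150; twice the area = |-420| = 420; area = 210; answer 210
Part III: Y2 = 210; threaded value p + q = 211; r = -30; f(2) = 3*(-19) + 3*(-30) = -147; iterating: f(2)=-147, f(3)=-498, f(4)=-1935, f(5)=-7299, f(6)=-27702, f(7)=-105003, f(8)=-398115, f(9)=-1509354, f(10)=-5722407, f(11)=-21695283, f(12)=-82253070, f(13)=-311845059, f(14)=-1182294387, f(15)=-4482418338; answer -4482418338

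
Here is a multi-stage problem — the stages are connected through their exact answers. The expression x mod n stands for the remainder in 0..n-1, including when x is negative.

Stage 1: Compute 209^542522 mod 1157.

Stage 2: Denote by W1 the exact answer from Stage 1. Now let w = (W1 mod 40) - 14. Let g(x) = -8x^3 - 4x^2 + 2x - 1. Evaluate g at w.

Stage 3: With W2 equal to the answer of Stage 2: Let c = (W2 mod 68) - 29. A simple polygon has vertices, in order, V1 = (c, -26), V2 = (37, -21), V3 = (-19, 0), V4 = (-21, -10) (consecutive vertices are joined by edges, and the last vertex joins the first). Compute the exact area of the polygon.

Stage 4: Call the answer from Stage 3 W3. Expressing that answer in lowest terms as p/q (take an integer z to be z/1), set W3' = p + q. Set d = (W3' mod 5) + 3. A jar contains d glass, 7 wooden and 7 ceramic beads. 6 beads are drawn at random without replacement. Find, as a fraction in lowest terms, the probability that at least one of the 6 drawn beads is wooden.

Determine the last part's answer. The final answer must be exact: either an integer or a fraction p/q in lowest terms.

312/323

Stage 1: squarings mod 1157: 209^1=209, 209^2=872, 209^4=235, 209^8=846, 209^16=690, 209^32=573, 209^64=898, 209^128=1132, 209^256=625, 209^512=716, 209^1024=105, 209^2048=612, 209^4096=833, 209^8192=846, 209^16384=690, 209^32768=573, 209^65536=898, 209^131072=1132, 209^262144=625, 209^524288=716; 209^542522 = 209^2 * 209^8 * 209^16 * 209^32 * 209^256 * 209^512 * 209^1024 * 209^16384 * 209^524288 = 872 (mod 1157); answer 872
Stage 2: W1 = 872; w = 18; -8*(18)^3 - 4*(18)^2 + 2*(18)^1 - 1 = (-46656) + (-1296) + (36) + (-1) = -47917; answer -47917
Stage 3: W2 = -47917; c = -6; cross terms: (-6*-21 - 37*-26)=1088, (37*0 - -19*-21)=-399, (-19*-10 - -21*0)=190, (-21*-26 - -6*-10)=486; twice the area = |1365| = 1365; area = 1365/2; answer 1365/2
Stage 4: W3 = 1365/2; threaded value p + q = 1367; d = 5; total draws C(19,6) = 27132; complement C(12,6) = 924; favorable 27132 - 924 = 26208; P = 312/323; answer 312/323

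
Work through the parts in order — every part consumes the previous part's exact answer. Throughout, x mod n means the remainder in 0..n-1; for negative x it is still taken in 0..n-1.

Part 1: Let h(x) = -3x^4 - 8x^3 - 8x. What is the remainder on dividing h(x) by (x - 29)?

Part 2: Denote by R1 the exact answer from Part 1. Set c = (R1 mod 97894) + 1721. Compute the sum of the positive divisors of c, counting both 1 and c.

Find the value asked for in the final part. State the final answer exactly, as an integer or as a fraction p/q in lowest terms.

89856

Part 1: remainder = value at the root: -3*(29)^4 - 8*(29)^3 - 8*(29)^1 = (-2121843) + (-195112) + (-232) = -2317187; answer -2317187
Part 2: R1 = -2317187; c = 33990; 33990 = 2 * 3 * 5 * 11 * 103; sigma = (1 + 2) * (1 + 3) * (1 + 5) * (1 + 11) * (1 + 103) = 3 * 4 * 6 * 12 * 104 = 89856; answer 89856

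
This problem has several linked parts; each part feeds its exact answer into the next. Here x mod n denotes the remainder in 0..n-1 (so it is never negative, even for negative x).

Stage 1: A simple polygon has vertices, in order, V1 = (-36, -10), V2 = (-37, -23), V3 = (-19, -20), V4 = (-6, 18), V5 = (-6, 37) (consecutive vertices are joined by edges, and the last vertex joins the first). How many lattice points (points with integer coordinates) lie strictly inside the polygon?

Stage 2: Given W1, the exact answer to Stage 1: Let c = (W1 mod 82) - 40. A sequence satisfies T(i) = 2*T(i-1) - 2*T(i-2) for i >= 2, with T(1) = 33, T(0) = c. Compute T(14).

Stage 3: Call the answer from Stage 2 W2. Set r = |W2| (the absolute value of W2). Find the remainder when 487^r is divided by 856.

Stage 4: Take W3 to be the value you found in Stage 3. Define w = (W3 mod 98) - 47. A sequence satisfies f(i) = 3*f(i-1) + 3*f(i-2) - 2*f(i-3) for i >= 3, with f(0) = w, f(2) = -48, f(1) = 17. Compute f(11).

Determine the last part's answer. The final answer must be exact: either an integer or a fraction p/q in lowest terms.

-1334010

Stage 1: cross terms: (-36*-23 - -37*-10)=458, (-37*-20 - -19*-23)=303, (-19*18 - -6*-20)=-462, (-6*37 - -6*18)=-114, (-6*-10 - -36*37)=1392; twice the area = |1577| = 1577; area = 1577/2; boundary points = 1 + 3 + 1 + 19 + 1 = 25; strictly interior points = area - boundary/2 + 1 = 777; answer 777
Stage 2: W1 = 777; c = -1; T(2) = 2*(33) - 2*(-1) = 68; iterating: T(2)=68, T(3)=70, T(4)=4, T(5)=-132, T(6)=-272, T(7)=-280, T(8)=-16, T(9)=528, T(10)=1088, T(11)=1120, T(12)=64, T(13)=-2112, T(14)=-4352; answer -4352
Stage 3: W2 = -4352; r = 4352; squarings mod 856: 487^1=487, 487^2=57, 487^4=681, 487^8=665, 487^16=529, 487^32=785, 487^64=761, 487^128=465, 487^256=513, 487^512=377, 487^1024=33, 487^2048=233, 487^4096=361; 487^4352 = 487^256 * 487^4096 = 297 (mod 856); answer 297
Stage 4: W3 = 297; w = -44; f(3) = 3*(-48) + 3*(17) - 2*(-44) = -5; iterating: f(3)=-5, f(4)=-193, f(5)=-498, f(6)=-2063, f(7)=-7297, f(8)=-27084, f(9)=-99017, f(10)=-363709, f(11)=-1334010; answer -1334010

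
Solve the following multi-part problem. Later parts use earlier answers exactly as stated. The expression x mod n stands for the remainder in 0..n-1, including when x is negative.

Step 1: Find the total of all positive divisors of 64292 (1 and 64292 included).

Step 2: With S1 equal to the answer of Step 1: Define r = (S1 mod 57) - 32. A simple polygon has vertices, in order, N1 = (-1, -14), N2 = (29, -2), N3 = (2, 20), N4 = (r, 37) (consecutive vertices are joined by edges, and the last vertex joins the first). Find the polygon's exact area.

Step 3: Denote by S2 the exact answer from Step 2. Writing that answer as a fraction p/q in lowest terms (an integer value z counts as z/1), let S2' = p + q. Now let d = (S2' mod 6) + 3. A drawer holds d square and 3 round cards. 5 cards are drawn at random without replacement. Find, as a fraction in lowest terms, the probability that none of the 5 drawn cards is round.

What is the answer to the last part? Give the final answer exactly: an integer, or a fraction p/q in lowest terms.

1/21

Step 1: 64292 = 2^2 * 16073; sigma = (1 + 2 + 4) * (1 + 16073) = 7 * 16074 = 112518; answer 112518
Step 2: S1 = 112518; r = -32; cross terms: (-1*-2 - 29*-14)=408, (29*20 - 2*-2)=584, (2*37 - -32*20)=714, (-32*-14 - -1*37)=485; twice the area = |2191| = 2191; area = 2191/2; answer 2191/2
Step 3: S2 = 2191/2; threaded value p + q = 2193; d = 6; total draws C(9,5) = 126; favorable C(6,5) = 6; P = 1/21; answer 1/21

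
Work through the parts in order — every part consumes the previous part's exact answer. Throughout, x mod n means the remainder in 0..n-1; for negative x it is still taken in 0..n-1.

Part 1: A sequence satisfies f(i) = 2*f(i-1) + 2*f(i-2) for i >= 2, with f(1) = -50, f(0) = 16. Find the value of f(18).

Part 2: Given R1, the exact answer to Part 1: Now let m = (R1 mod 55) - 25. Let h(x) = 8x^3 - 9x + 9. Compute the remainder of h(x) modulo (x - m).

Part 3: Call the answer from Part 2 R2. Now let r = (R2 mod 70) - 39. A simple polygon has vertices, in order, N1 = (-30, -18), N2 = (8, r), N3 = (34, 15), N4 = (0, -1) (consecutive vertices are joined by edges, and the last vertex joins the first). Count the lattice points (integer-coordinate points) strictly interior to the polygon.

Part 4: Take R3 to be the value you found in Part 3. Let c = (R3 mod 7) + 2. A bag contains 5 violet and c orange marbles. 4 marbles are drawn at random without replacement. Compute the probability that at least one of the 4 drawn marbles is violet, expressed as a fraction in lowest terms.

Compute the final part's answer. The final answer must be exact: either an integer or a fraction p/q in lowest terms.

Part 1: f(2) = 2*(-50) + 2*(16) = -68; iterating: f(2)=-68, f(3)=-236, f(4)=-608, f(5)=-1688, f(6)=-4592, f(7)=-12560, f(8)=-34304, f(9)=-93728, f(10)=-256064, f(11)=-699584, f(12)=-1911296, f(13)=-5221760, f(14)=-14266112, f(15)=-38975744, f(16)=-106483712, f(17)=-290918912, f(18)=-794805248; answer -794805248
Part 2: R1 = -794805248; m = 2; remainder = value at the root: 8*(2)^3 - 9*(2)^1 + 9 = (64) + (-18) + (9) = 55; answer 55
Part 3: R2 = 55; r = 16; cross terms: (-30*16 - 8*-18)=-336, (8*15 - 34*16)=-424, (34*-1 - 0*15)=-34, (0*-18 - -30*-1)=-30; twice the area = |-824| = 824; area = 412; boundary points = 2 + 1 + 2 + 1 = 6; strictly interior points = area - boundary/2 + 1 = 410; answer 410
Part 4: R3 = 410; c = 6; total draws C(11,4) = 330; complement C(6,4) = 15; favorable 330 - 15 = 315; P = 21/22; answer 21/22

21/22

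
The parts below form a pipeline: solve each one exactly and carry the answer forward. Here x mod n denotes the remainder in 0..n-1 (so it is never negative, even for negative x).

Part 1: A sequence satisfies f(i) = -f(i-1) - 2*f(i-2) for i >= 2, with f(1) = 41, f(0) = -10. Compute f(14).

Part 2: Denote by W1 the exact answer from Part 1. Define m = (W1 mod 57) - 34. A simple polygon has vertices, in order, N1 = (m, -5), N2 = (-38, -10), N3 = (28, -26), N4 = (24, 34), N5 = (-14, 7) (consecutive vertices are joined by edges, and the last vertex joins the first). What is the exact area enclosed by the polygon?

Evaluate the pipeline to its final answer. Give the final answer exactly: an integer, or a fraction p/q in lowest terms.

1922

Part 1: f(2) = -1*(41) - 2*(-10) = -21; iterating: f(2)=-21, f(3)=-61, f(4)=103, f(5)=19, f(6)=-225, f(7)=187, f(8)=263, f(9)=-637, f(10)=111, f(11)=1163, f(12)=-1385, f(13)=-941, f(14)=3711; answer 3711
Part 2: W1 = 3711; m = -28; cross terms: (-28*-10 - -38*-5)=90, (-38*-26 - 28*-10)=1268, (28*34 - 24*-26)=1576, (24*7 - -14*34)=644, (-14*-5 - -28*7)=266; twice the area = |3844| = 3844; area = 1922; answer 1922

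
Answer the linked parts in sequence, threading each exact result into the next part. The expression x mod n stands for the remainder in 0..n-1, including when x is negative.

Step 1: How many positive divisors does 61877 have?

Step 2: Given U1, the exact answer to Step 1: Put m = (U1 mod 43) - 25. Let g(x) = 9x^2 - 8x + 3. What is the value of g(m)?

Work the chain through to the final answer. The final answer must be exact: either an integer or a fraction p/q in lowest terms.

4140

Step 1: 61877 = 43 * 1439; number of divisors = (1+1) * (1+1) = 4; answer 4
Step 2: U1 = 4; m = -21; 9*(-21)^2 - 8*(-21)^1 + 3 = (3969) + (168) + (3) = 4140; answer 4140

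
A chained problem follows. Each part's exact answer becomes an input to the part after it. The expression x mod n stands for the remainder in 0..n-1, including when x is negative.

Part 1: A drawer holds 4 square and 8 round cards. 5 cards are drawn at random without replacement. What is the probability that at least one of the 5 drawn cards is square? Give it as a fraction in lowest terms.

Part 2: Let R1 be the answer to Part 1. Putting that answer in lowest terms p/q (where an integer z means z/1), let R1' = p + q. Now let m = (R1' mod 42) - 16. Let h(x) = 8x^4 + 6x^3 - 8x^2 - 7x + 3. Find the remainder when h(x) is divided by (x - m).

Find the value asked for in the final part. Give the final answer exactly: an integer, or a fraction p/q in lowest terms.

Part 1: total draws C(12,5) = 792; complement C(8,5) = 56; favorable 792 - 56 = 736; P = 92/99; answer 92/99
Part 2: R1 = 92/99; threaded value p + q = 191; m = 7; remainder = value at the root: 8*(7)^4 + 6*(7)^3 - 8*(7)^2 - 7*(7)^1 + 3 = (19208) + (2058) + (-392) + (-49) + (3) = 20828; answer 20828

20828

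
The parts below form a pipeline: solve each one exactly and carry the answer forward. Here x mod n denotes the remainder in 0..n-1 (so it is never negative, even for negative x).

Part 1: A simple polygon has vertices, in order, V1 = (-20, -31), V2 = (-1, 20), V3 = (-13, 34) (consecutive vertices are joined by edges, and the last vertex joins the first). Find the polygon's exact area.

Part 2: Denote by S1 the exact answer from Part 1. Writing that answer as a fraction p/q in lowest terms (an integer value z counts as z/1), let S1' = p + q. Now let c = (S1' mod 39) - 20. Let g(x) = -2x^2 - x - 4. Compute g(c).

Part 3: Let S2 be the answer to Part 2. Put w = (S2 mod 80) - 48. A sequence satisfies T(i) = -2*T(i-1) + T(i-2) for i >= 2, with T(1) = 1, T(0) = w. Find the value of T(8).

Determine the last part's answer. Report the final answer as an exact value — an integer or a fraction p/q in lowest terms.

Part 1: cross terms: (-20*20 - -1*-31)=-431, (-1*34 - -13*20)=226, (-13*-31 - -20*34)=1083; twice the area = |878| = 878; area = 439; answer 439
Part 2: S1 = 439; threaded value p + q = 440; c = -9; -2*(-9)^2 - 1*(-9)^1 - 4 = (-162) + (9) + (-4) = -157; answer -157
Part 3: S2 = -157; w = -45; T(2) = -2*(1) + 1*(-45) = -47; iterating: T(2)=-47, T(3)=95, T(4)=-237, T(5)=569, T(6)=-1375, T(7)=3319, T(8)=-8013; answer -8013

-8013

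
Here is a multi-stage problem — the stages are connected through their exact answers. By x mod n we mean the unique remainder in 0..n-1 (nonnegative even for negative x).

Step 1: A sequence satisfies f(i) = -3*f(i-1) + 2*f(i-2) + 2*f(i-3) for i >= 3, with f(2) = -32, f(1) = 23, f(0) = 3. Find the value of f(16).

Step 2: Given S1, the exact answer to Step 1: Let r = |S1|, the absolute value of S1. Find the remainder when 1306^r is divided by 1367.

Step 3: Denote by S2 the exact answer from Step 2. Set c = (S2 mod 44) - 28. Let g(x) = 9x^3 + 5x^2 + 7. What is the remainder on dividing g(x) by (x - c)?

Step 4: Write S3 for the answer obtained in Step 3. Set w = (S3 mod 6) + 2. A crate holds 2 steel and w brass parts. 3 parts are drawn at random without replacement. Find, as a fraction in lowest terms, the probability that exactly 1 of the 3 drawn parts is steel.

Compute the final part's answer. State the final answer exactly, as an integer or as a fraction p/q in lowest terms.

Step 1: f(3) = -3*(-32) + 2*(23) + 2*(3) = 148; iterating: f(3)=148, f(4)=-462, f(5)=1618, f(6)=-5482, f(7)=18758, f(8)=-64002, f(9)=218558, f(10)=-746162, f(11)=2547598, f(12)=-8698002, f(13)=29696878, f(14)=-101391442, f(15)=346172078, f(16)=-1181905362; answer -1181905362
Step 2: S1 = -1181905362; r = 1181905362; squarings mod 1367: 1306^1=1306, 1306^2=987, 1306^4=865, 1306^8=476, 1306^16=1021, 1306^32=787, 1306^64=118, 1306^128=254, 1306^256=267, 1306^512=205, 1306^1024=1015, 1306^2048=874, 1306^4096=1090, 1306^8192=177, 1306^16384=1255, 1306^32768=241, 1306^65536=667, 1306^131072=614, 1306^262144=1071, 1306^524288=128, 1306^1048576=1347, 1306^2097152=400, 1306^4194304=61, 1306^8388608=987, 1306^16777216=865, 1306^33554432=476, 1306^67108864=1021, 1306^134217728=787, 1306^268435456=118, 1306^536870912=254, 1306^1073741824=267; 1306^1181905362 = 1306^2 * 1306^16 * 1306^64 * 1306^128 * 1306^256 * 1306^4096 * 1306^8192 * 1306^16384 * 1306^131072 * 1306^1048576 * 1306^2097152 * 1306^4194304 * 1306^33554432 * 1306^67108864 * 1306^1073741824 = 451 (mod 1367); answer 451
Step 3: S2 = 451; c = -17; remainder = value at the root: 9*(-17)^3 + 5*(-17)^2 + 7 = (-44217) + (1445) + (7) = -42765; answer -42765
Step 4: S3 = -42765; w = 5; total draws C(7,3) = 35; favorable C(2,1)*C(5,2) = 20; P = 4/7; answer 4/7

4/7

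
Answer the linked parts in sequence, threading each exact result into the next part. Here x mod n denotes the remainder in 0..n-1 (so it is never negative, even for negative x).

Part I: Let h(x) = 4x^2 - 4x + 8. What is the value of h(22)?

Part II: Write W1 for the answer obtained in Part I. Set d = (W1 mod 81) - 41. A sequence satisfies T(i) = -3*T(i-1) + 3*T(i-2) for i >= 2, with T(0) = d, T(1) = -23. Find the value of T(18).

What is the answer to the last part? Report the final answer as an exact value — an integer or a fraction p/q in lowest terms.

Part I: 4*(22)^2 - 4*(22)^1 + 8 = (1936) + (-88) + (8) = 1856; answer 1856
Part II: W1 = 1856; d = 33; T(2) = -3*(-23) + 3*(33) = 168; iterating: T(2)=168, T(3)=-573, T(4)=2223, T(5)=-8388, T(6)=31833, T(7)=-120663, T(8)=457488, T(9)=-1734453, T(10)=6575823, T(11)=-24930828, T(12)=94519953, T(13)=-358352343, T(14)=1358616888, T(15)=-5150907693, T(16)=19528573743, T(17)=-74038444308, T(18)=280701054153; answer 280701054153

280701054153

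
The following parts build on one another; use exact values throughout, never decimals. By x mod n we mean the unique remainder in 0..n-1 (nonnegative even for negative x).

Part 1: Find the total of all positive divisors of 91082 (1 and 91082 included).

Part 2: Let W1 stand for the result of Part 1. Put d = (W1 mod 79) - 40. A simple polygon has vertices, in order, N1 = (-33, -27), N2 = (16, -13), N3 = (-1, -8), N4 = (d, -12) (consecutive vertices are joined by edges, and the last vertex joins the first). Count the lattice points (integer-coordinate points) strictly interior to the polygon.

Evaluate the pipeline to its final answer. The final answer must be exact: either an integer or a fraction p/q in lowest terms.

Part 1: 91082 = 2 * 45541; sigma = (1 + 2) * (1 + 45541) = 3 * 45542 = 136626; answer 136626
Part 2: W1 = 136626; d = -5; cross terms: (-33*-13 - 16*-27)=861, (16*-8 - -1*-13)=-141, (-1*-12 - -5*-8)=-28, (-5*-27 - -33*-12)=-261; twice the area = |431| = 431; area = 431/2; boundary points = 7 + 1 + 4 + 1 = 13; strictly interior points = area - boundary/2 + 1 = 210; answer 210

210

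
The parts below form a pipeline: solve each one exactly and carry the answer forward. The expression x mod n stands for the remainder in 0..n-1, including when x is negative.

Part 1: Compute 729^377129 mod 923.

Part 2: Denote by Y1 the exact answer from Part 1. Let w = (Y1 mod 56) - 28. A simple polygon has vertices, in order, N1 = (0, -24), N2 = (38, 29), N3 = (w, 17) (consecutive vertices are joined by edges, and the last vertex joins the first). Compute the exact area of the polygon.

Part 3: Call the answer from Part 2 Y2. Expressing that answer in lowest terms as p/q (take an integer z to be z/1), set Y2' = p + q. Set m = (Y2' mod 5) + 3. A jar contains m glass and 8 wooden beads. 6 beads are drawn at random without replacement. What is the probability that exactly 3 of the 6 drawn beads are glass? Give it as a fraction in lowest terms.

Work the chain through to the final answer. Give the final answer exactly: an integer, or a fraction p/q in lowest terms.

56/143

Part 1: squarings mod 923: 729^1=729, 729^2=716, 729^4=391, 729^8=586, 729^16=40, 729^32=677, 729^64=521, 729^128=79, 729^256=703, 729^512=404, 729^1024=768, 729^2048=27, 729^4096=729, 729^8192=716, 729^16384=391, 729^32768=586, 729^65536=40, 729^131072=677, 729^262144=521; 729^377129 = 729^1 * 729^8 * 729^32 * 729^256 * 729^16384 * 729^32768 * 729^65536 * 729^262144 = 391 (mod 923); answer 391
Part 2: Y1 = 391; w = 27; cross terms: (0*29 - 38*-24)=912, (38*17 - 27*29)=-137, (27*-24 - 0*17)=-648; twice the area = |127| = 127; area = 127/2; answer 127/2
Part 3: Y2 = 127/2; threaded value p + q = 129; m = 7; total draws C(15,6) = 5005; favorable C(7,3)*C(8,3) = 1960; P = 56/143; answer 56/143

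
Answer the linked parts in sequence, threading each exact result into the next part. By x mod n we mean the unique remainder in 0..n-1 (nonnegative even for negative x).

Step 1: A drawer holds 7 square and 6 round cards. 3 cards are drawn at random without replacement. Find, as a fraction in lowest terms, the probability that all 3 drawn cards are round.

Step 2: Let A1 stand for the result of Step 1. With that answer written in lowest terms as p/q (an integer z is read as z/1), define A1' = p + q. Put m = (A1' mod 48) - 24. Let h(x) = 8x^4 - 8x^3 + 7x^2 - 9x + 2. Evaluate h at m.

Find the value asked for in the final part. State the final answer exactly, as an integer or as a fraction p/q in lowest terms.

433712

Step 1: total draws C(13,3) = 286; favorable C(6,3) = 20; P = 10/143; answer 10/143
Step 2: A1 = 10/143; threaded value p + q = 153; m = -15; 8*(-15)^4 - 8*(-15)^3 + 7*(-15)^2 - 9*(-15)^1 + 2 = (405000) + (27000) + (1575) + (135) + (2) = 433712; answer 433712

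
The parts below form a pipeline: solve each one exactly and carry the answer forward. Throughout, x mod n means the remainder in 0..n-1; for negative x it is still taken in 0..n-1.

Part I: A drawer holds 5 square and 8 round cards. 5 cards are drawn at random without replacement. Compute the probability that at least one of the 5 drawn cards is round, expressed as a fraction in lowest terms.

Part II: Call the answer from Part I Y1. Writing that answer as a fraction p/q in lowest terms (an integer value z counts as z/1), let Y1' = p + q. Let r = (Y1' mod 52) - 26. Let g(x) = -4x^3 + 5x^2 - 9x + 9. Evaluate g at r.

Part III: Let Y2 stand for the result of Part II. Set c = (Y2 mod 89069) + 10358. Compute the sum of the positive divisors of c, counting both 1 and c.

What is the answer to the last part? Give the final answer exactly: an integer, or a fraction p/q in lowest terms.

13056

Part I: total draws C(13,5) = 1287; complement C(5,5) = 1; favorable 1287 - 1 = 1286; P = 1286/1287; answer 1286/1287
Part II: Y1 = 1286/1287; threaded value p + q = 2573; r = -1; -4*(-1)^3 + 5*(-1)^2 - 9*(-1)^1 + 9 = (4) + (5) + (9) + (9) = 27; answer 27
Part III: Y2 = 27; c = 10385; 10385 = 5 * 31 * 67; sigma = (1 + 5) * (1 + 31) * (1 + 67) = 6 * 32 * 68 = 13056; answer 13056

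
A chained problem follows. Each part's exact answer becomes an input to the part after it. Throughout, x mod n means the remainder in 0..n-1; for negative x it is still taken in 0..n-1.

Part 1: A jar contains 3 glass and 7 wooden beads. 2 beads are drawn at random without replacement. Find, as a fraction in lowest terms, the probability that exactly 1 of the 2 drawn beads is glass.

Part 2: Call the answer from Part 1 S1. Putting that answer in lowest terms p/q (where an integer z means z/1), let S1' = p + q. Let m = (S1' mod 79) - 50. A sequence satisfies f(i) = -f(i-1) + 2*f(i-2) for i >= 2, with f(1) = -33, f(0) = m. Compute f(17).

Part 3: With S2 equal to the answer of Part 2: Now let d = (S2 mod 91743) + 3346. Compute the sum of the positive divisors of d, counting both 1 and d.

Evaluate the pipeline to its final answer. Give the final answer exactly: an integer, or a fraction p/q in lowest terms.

Part 1: total draws C(10,2) = 45; favorable C(3,1)*C(7,1) = 21; P = 7/15; answer 7/15
Part 2: S1 = 7/15; threaded value p + q = 22; m = -28; f(2) = -1*(-33) + 2*(-28) = -23; iterating: f(2)=-23, f(3)=-43, f(4)=-3, f(5)=-83, f(6)=77, f(7)=-243, f(8)=397, f(9)=-883, f(10)=1677, f(11)=-3443, f(12)=6797, f(13)=-13683, f(14)=27277, f(15)=-54643, f(16)=109197, f(17)=-218483; answer -218483
Part 3: S2 = -218483; d = 60092; 60092 = 2^2 * 83 * 181; sigma = (1 + 2 + 4) * (1 + 83) * (1 + 181) = 7 * 84 * 182 = 107016; answer 107016

107016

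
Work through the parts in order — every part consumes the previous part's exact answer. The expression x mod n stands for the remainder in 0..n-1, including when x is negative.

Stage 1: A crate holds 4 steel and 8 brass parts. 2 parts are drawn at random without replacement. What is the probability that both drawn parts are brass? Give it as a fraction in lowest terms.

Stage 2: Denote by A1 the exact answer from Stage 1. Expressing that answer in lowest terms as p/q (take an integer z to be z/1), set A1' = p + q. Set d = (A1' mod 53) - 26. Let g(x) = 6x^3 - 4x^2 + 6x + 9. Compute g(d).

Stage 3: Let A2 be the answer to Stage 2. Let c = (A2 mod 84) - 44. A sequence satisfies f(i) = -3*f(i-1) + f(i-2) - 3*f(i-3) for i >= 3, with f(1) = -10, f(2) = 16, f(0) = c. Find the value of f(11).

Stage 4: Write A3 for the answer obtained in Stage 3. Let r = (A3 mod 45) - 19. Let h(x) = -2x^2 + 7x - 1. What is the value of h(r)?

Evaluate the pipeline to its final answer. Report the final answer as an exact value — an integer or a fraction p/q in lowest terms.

-815

Stage 1: total draws C(12,2) = 66; favorable C(8,2) = 28; P = 14/33; answer 14/33
Stage 2: A1 = 14/33; threaded value p + q = 47; d = 21; 6*(21)^3 - 4*(21)^2 + 6*(21)^1 + 9 = (55566) + (-1764) + (126) + (9) = 53937; answer 53937
Stage 3: A2 = 53937; c = -35; f(3) = -3*(16) + 1*(-10) - 3*(-35) = 47; iterating: f(3)=47, f(4)=-95, f(5)=284, f(6)=-1088, f(7)=3833, f(8)=-13439, f(9)=47414, f(10)=-167180, f(11)=589271; answer 589271
Stage 4: A3 = 589271; r = 22; -2*(22)^2 + 7*(22)^1 - 1 = (-968) + (154) + (-1) = -815; answer -815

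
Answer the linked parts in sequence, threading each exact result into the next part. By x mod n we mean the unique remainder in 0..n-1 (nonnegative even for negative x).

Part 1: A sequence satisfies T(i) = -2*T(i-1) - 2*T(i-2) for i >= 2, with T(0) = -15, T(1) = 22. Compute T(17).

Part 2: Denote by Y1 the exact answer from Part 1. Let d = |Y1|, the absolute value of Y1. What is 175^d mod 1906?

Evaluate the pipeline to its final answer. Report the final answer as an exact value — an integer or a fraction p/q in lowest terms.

Part 1: T(2) = -2*(22) - 2*(-15) = -14; iterating: T(2)=-14, T(3)=-16, T(4)=60, T(5)=-88, T(6)=56, T(7)=64, T(8)=-240, T(9)=352, T(10)=-224, T(11)=-256, T(12)=960, T(13)=-1408, T(14)=896, T(15)=1024, T(16)=-3840, T(17)=5632; answer 5632
Part 2: Y1 = 5632; d = 5632; squarings mod 1906: 175^1=175, 175^2=129, 175^4=1393, 175^8=141, 175^16=821, 175^32=1223, 175^64=1425, 175^128=735, 175^256=827, 175^512=1581, 175^1024=795, 175^2048=1139, 175^4096=1241; 175^5632 = 175^512 * 175^1024 * 175^4096 = 1099 (mod 1906); answer 1099

1099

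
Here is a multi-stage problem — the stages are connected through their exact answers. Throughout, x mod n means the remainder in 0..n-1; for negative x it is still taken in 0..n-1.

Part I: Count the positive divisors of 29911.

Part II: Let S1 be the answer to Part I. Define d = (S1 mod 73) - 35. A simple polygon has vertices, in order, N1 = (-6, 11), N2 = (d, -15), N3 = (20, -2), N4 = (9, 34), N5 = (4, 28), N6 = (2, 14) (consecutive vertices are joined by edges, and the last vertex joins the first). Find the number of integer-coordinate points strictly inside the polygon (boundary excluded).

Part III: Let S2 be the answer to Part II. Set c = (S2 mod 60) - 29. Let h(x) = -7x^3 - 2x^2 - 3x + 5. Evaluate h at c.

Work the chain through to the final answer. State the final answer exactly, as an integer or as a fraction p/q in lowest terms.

Part I: 29911 = 7 * 4273; number of divisors = (1+1) * (1+1) = 4; answer 4
Part II: S1 = 4; d = -31; cross terms: (-6*-15 - -31*11)=431, (-31*-2 - 20*-15)=362, (20*34 - 9*-2)=698, (9*28 - 4*34)=116, (4*14 - 2*28)=0, (2*11 - -6*14)=106; twice the area = |1713| = 1713; area = 1713/2; boundary points = 1 + 1 + 1 + 1 + 2 + 1 = 7; strictly interior points = area - boundary/2 + 1 = 854; answer 854
Part III: S2 = 854; c = -15; -7*(-15)^3 - 2*(-15)^2 - 3*(-15)^1 + 5 = (23625) + (-450) + (45) + (5) = 23225; answer 23225

23225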